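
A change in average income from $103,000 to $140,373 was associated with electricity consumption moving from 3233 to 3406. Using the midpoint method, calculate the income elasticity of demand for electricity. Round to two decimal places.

%ΔQ = (3406 − 3233)/[(3233+3406)/2] = 173/3319.5 ≈ 0.0521.
%ΔI = (140,373 − 103,000)/[(103,000+140,373)/2] = 37373/121686.5 ≈ 0.3071.
E_I = %ΔQ/%ΔI ≈ 0.17.
E_I ∈ (0,1): normal good (necessity).

0.17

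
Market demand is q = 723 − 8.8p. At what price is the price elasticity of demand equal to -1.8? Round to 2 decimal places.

Set −bp/(a − bp) = −1.8 ⇒ bp = 1.8(a − bp) ⇒ bp(1+1.8) = 1.8·a.
p = 1.8·723/(8.8·2.8) ≈ 52.82.

52.82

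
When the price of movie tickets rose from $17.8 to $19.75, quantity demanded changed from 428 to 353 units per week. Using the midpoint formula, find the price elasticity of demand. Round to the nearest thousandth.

%ΔQ = (353 − 428)/[(428 + 353)/2] = -75/390.5 ≈ -0.1921.
%Δp = (19.75 − 17.8)/[(17.8 + 19.75)/2] = 1.95/18.775 ≈ 0.1039.
Arc elasticity E = %ΔQ/%Δp ≈ -0.1921/0.1039 ≈ -1.849.
|E| > 1: demand is elastic over this range.

-1.849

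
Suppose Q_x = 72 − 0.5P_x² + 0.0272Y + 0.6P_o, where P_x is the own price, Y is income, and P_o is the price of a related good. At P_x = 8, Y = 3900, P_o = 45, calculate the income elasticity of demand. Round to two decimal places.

0.61

Q_x = 72 − 0.5(8)² + 0.0272(3900) + 0.6(45) = 72 − 32 + 106.08 + 27 = 173.08.
∂Q_x/∂Y = +0.0272, so E_I = 0.0272·(3900/173.08) ≈ 0.61.
E_I ∈ (0,1): normal good (necessity).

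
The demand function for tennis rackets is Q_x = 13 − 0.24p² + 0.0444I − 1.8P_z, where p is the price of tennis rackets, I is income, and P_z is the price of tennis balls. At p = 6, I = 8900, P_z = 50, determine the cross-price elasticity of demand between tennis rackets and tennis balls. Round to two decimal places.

-0.29

At the given point, Q_x = 13 − 0.24(6)² + 0.0444(8900) − 1.8(50) = 13 − 8.64 + 395.16 − 90 = 309.52.
∂Q_x/∂P_z = −1.8, so E_xy = -1.8·(50/309.52) ≈ -0.29.
E_xy < 0: the goods are complements.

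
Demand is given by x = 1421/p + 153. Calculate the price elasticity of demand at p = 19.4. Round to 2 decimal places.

At p = 19.4, x = 226.2474.
dx/dp = −1421/p² = −3.7756.
Point elasticity E = (dx/dp)·(p/x) = -3.7756 × 19.4/226.2474 ≈ -0.32.
|E| < 1, so demand is inelastic at this price.

-0.32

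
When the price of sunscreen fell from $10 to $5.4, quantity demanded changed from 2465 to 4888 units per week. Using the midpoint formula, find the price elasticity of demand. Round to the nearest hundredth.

%ΔQ = (4888 − 2465)/[(2465 + 4888)/2] = 2423/3676.5 ≈ 0.6591.
%ΔP = (5.4 − 10)/[(10 + 5.4)/2] = -4.6/7.7 ≈ -0.5974.
Arc elasticity E = %ΔQ/%ΔP ≈ 0.6591/-0.5974 ≈ -1.10.
|E| > 1: demand is elastic over this range.

-1.10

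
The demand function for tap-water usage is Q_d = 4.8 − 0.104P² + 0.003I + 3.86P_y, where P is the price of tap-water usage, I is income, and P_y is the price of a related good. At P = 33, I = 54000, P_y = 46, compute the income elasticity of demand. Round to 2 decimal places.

First evaluate Q_d: 4.8 − 0.104(33)² + 0.003(54000) + 3.86(46) = 4.8 − 113.256 + 162 + 177.56 = 231.104.
∂Q_d/∂I = +0.003, so E_I = 0.003·(54000/231.104) ≈ 0.70.
E_I ∈ (0,1): normal good (necessity).

0.70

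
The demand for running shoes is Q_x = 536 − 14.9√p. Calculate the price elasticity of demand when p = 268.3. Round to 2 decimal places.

At p = 268.3, Q_x = 291.94.
dQ_x/dp = −14.9/(2√p) = −14.9/(2·16.3799).
Point elasticity E = (dQ_x/dp)·(p/Q_x) = -0.4548 × 268.3/291.94 ≈ -0.42.
|E| < 1, so demand is inelastic at this price.

-0.42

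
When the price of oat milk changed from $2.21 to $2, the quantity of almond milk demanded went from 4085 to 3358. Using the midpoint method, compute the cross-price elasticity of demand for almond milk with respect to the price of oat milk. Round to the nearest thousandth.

%ΔQ_x = (3358 − 4085)/[(4085+3358)/2] = -727/3721.5 ≈ -0.1954.
%ΔP_y = (2 − 2.21)/[(2.21+2)/2] ≈ -0.0998.
E_xy = -0.1954/-0.0998 ≈ 1.958.
E_xy > 0, so almond milk and oat milk are substitutes.

1.958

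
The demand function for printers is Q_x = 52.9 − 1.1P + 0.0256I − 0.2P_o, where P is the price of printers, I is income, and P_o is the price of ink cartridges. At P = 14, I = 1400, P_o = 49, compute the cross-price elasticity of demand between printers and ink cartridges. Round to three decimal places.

Substituting, Q_x = 52.9 − 1.1(14) + 0.0256(1400) − 0.2(49) = 52.9 − 15.4 + 35.84 − 9.8 = 63.54.
∂Q_x/∂P_o = −0.2, so E_xy = -0.2·(49/63.54) ≈ -0.154.
E_xy < 0: the goods are complements.

-0.154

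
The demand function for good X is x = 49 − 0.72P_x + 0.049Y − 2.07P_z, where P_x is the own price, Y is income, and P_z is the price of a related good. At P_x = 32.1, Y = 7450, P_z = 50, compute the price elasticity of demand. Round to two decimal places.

-0.08

At the given point, x = 49 − 0.72(32.1) + 0.049(7450) − 2.07(50) = 49 − 23.112 + 365.05 − 103.5 = 287.438.
∂x/∂P_x = −0.72, so E_p = (−0.72)·(32.1/287.438) ≈ -0.08.
|E_p| < 1: demand is inelastic.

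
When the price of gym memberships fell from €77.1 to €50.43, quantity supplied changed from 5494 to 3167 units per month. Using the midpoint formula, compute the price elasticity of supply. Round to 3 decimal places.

1.285

%Δq = (3167 − 5494)/[(5494 + 3167)/2] = -2327/4330.5 ≈ -0.5374.
%ΔP = (50.43 − 77.1)/[(77.1 + 50.43)/2] = -26.67/63.765 ≈ -0.4183.
Arc elasticity E = %Δq/%ΔP ≈ -0.5374/-0.4183 ≈ 1.285.
|E| > 1: supply is elastic over this range.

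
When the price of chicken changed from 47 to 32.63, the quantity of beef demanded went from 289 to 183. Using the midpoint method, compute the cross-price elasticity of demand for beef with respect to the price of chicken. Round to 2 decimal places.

1.24

%ΔQ_x = (183 − 289)/[(289+183)/2] = -106/236 ≈ -0.4492.
%ΔP_y = (32.63 − 47)/[(47+32.63)/2] ≈ -0.3609.
E_xy = -0.4492/-0.3609 ≈ 1.24.
E_xy > 0, so beef and chicken are substitutes.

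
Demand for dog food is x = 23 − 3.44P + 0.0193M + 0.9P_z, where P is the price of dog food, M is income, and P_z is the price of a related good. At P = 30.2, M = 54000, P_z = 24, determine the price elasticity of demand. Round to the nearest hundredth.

At the given point, x = 23 − 3.44(30.2) + 0.0193(54000) + 0.9(24) = 23 − 103.888 + 1042.2 + 21.6 = 982.912.
∂x/∂P = −3.44, so E_p = (−3.44)·(30.2/982.912) ≈ -0.11.
|E_p| < 1: demand is inelastic.

-0.11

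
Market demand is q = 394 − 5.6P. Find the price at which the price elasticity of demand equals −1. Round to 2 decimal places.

For linear demand q = a − bP, E = −bP/(a − bP). |E| = 1 ⇒ bP = a − bP ⇒ P = a/(2b).
P = 394/(2·5.6) ≈ 35.18.

35.18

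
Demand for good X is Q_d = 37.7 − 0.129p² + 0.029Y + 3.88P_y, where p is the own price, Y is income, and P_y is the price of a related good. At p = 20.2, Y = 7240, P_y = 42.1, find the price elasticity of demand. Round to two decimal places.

Q_d = 37.7 − 0.129(20.2)² + 0.029(7240) + 3.88(42.1) = 37.7 − 52.6372 + 209.96 + 163.348 = 358.3708.
∂Q_d/∂p = −2·0.129·p = -5.2116, so E_p = -5.2116·(20.2/358.3708) ≈ -0.29.
|E_p| < 1: demand is inelastic.

-0.29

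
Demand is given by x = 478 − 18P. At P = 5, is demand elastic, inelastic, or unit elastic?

inelastic

At P = 5, x = 388.
dx/dP = −18.
Point elasticity E = (dx/dP)·(P/x) = -18 × 5/388 ≈ -0.232.
|E| ≈ 0.232 < 1, so demand is inelastic.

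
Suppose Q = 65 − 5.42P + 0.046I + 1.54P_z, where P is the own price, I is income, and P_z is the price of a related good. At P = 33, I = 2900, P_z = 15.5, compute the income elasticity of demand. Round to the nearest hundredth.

Evaluating quantity at (P, I, P_z) gives Q = 65 − 5.42(33) + 0.046(2900) + 1.54(15.5) = 65 − 178.86 + 133.4 + 23.87 = 43.41.
∂Q/∂I = +0.046, so E_I = 0.046·(2900/43.41) ≈ 3.07.
E_I > 1: normal good (luxury).

3.07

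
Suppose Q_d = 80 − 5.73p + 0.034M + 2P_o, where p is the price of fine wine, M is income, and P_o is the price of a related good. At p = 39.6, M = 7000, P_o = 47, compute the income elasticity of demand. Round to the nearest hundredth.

1.29

First evaluate Q_d: 80 − 5.73(39.6) + 0.034(7000) + 2(47) = 80 − 226.908 + 238 + 94 = 185.092.
∂Q_d/∂M = +0.034, so E_I = 0.034·(7000/185.092) ≈ 1.29.
E_I > 1: normal good (luxury).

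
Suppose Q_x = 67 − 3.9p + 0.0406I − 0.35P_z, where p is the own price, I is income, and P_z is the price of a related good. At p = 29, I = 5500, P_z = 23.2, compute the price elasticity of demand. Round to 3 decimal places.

Substituting, Q_x = 67 − 3.9(29) + 0.0406(5500) − 0.35(23.2) = 67 − 113.1 + 223.3 − 8.12 = 169.08.
∂Q_x/∂p = −3.9, so E_p = (−3.9)·(29/169.08) ≈ -0.669.
|E_p| < 1: demand is inelastic.

-0.669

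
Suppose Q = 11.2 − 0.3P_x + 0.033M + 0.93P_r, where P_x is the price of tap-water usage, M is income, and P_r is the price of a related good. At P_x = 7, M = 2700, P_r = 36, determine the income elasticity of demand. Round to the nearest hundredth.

0.68

At the given point, Q = 11.2 − 0.3(7) + 0.033(2700) + 0.93(36) = 11.2 − 2.1 + 89.1 + 33.48 = 131.68.
∂Q/∂M = +0.033, so E_I = 0.033·(2700/131.68) ≈ 0.68.
E_I ∈ (0,1): normal good (necessity).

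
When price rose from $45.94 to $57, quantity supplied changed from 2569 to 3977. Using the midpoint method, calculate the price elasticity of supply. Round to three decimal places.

%ΔQ = (3977 − 2569)/[(2569 + 3977)/2] = 1408/3273 ≈ 0.4302.
%Δp = (57 − 45.94)/[(45.94 + 57)/2] = 11.06/51.47 ≈ 0.2149.
Arc elasticity E = %ΔQ/%Δp ≈ 0.4302/0.2149 ≈ 2.002.
|E| > 1: supply is elastic over this range.

2.002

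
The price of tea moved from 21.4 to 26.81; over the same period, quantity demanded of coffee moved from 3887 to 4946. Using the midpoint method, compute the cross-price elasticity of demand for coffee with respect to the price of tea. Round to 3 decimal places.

1.068

%ΔQ_x = (4946 − 3887)/[(3887+4946)/2] = 1059/4416.5 ≈ 0.2398.
%ΔP_y = (26.81 − 21.4)/[(21.4+26.81)/2] ≈ 0.2244.
E_xy = 0.2398/0.2244 ≈ 1.068.
E_xy > 0, so coffee and tea are substitutes.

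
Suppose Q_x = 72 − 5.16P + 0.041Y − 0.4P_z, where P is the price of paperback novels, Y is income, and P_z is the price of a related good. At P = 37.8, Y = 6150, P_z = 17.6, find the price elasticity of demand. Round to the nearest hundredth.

Evaluating quantity at (P, Y, P_z) gives Q_x = 72 − 5.16(37.8) + 0.041(6150) − 0.4(17.6) = 72 − 195.048 + 252.15 − 7.04 = 122.062.
∂Q_x/∂P = −5.16, so E_p = (−5.16)·(37.8/122.062) ≈ -1.60.
|E_p| > 1: demand is elastic.

-1.60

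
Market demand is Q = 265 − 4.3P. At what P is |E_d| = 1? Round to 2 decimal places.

30.81

For linear demand Q = a − bP, E = −bP/(a − bP). |E| = 1 ⇒ bP = a − bP ⇒ P = a/(2b).
P = 265/(2·4.3) ≈ 30.81.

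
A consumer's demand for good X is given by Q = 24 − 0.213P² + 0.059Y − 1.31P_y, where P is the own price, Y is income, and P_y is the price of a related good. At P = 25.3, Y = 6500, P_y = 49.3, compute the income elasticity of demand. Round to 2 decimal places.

Substituting, Q = 24 − 0.213(25.3)² + 0.059(6500) − 1.31(49.3) = 24 − 136.3392 + 383.5 − 64.583 = 206.5778.
∂Q/∂Y = +0.059, so E_I = 0.059·(6500/206.5778) ≈ 1.86.
E_I > 1: normal good (luxury).

1.86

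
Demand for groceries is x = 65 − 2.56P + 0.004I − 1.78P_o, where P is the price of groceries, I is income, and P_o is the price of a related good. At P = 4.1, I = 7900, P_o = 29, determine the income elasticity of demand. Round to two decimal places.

Substituting, x = 65 − 2.56(4.1) + 0.004(7900) − 1.78(29) = 65 − 10.496 + 31.6 − 51.62 = 34.484.
∂x/∂I = +0.004, so E_I = 0.004·(7900/34.484) ≈ 0.92.
E_I ∈ (0,1): normal good (necessity).

0.92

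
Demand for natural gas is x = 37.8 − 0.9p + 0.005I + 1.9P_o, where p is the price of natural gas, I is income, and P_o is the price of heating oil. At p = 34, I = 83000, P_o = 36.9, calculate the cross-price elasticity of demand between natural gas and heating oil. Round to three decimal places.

0.142

At the given point, x = 37.8 − 0.9(34) + 0.005(83000) + 1.9(36.9) = 37.8 − 30.6 + 415 + 70.11 = 492.31.
∂x/∂P_o = +1.9, so E_xy = 1.9·(36.9/492.31) ≈ 0.142.
E_xy > 0: the goods are substitutes.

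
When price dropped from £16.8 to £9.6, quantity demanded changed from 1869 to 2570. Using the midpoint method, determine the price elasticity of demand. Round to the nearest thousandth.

-0.579

%Δq = (2570 − 1869)/[(1869 + 2570)/2] = 701/2219.5 ≈ 0.3158.
%Δp = (9.6 − 16.8)/[(16.8 + 9.6)/2] = -7.2/13.2 ≈ -0.5455.
Arc elasticity E = %Δq/%Δp ≈ 0.3158/-0.5455 ≈ -0.579.
|E| < 1: demand is inelastic over this range.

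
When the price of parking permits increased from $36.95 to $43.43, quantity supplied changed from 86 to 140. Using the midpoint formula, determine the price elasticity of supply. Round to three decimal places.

2.964

%ΔQ = (140 − 86)/[(86 + 140)/2] = 54/113 ≈ 0.4779.
%ΔP = (43.43 − 36.95)/[(36.95 + 43.43)/2] = 6.48/40.19 ≈ 0.1612.
Arc elasticity E = %ΔQ/%ΔP ≈ 0.4779/0.1612 ≈ 2.964.
|E| > 1: supply is elastic over this range.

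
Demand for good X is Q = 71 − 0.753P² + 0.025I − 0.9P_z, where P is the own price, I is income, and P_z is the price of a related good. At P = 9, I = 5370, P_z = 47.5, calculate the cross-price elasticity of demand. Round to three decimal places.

-0.421

Q = 71 − 0.753(9)² + 0.025(5370) − 0.9(47.5) = 71 − 60.993 + 134.25 − 42.75 = 101.507.
∂Q/∂P_z = −0.9, so E_xy = -0.9·(47.5/101.507) ≈ -0.421.
E_xy < 0: the goods are complements.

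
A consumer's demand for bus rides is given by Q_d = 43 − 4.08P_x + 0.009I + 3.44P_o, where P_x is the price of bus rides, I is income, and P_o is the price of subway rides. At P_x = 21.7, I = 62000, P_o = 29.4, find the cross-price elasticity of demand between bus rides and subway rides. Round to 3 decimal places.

0.165

Q_d = 43 − 4.08(21.7) + 0.009(62000) + 3.44(29.4) = 43 − 88.536 + 558 + 101.136 = 613.6.
∂Q_d/∂P_o = +3.44, so E_xy = 3.44·(29.4/613.6) ≈ 0.165.
E_xy > 0: the goods are substitutes.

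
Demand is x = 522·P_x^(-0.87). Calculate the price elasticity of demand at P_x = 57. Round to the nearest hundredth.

-0.87

For a Cobb–Douglas (constant-elasticity) form x = A·P_x^α·…, the elasticity with respect to P_x equals the exponent α at every point.
Here the exponent on P_x is -0.87, so the price elasticity of demand is -0.87.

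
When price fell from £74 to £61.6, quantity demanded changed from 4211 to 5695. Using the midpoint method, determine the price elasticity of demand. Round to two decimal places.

-1.64

%ΔQ = (5695 − 4211)/[(4211 + 5695)/2] = 1484/4953 ≈ 0.2996.
%ΔP = (61.6 − 74)/[(74 + 61.6)/2] = -12.4/67.8 ≈ -0.1829.
Arc elasticity E = %ΔQ/%ΔP ≈ 0.2996/-0.1829 ≈ -1.64.
|E| > 1: demand is elastic over this range.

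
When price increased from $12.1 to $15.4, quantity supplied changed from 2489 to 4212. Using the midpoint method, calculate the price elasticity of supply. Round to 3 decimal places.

2.143

%ΔQ = (4212 − 2489)/[(2489 + 4212)/2] = 1723/3350.5 ≈ 0.5143.
%Δp = (15.4 − 12.1)/[(12.1 + 15.4)/2] = 3.3/13.75 ≈ 0.2400.
Arc elasticity E = %ΔQ/%Δp ≈ 0.5143/0.2400 ≈ 2.143.
|E| > 1: supply is elastic over this range.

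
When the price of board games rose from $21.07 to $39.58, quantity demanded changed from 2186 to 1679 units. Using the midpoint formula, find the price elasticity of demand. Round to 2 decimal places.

-0.43

%Δq = (1679 − 2186)/[(2186 + 1679)/2] = -507/1932.5 ≈ -0.2624.
%Δp = (39.58 − 21.07)/[(21.07 + 39.58)/2] = 18.51/30.325 ≈ 0.6104.
Arc elasticity E = %Δq/%Δp ≈ -0.2624/0.6104 ≈ -0.43.
|E| < 1: demand is inelastic over this range.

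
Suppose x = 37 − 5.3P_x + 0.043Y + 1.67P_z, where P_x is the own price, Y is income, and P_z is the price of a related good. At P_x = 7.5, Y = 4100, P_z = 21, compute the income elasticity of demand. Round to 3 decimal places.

First evaluate x: 37 − 5.3(7.5) + 0.043(4100) + 1.67(21) = 37 − 39.75 + 176.3 + 35.07 = 208.62.
∂x/∂Y = +0.043, so E_I = 0.043·(4100/208.62) ≈ 0.845.
E_I ∈ (0,1): normal good (necessity).

0.845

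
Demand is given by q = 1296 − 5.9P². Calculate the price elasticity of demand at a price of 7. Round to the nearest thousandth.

-0.574

At P = 7, q = 1006.9.
dq/dP = −2·5.9·P = −82.6.
Point elasticity E = (dq/dP)·(P/q) = -82.6 × 7/1006.9 ≈ -0.574.
|E| < 1, so demand is inelastic at this price.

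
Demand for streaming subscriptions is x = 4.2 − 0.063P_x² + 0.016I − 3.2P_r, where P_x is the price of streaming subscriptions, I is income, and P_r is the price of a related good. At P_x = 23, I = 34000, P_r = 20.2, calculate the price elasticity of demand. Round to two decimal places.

-0.15

Substituting, x = 4.2 − 0.063(23)² + 0.016(34000) − 3.2(20.2) = 4.2 − 33.327 + 544 − 64.64 = 450.233.
∂x/∂P_x = −2·0.063·P_x = -2.898, so E_p = -2.898·(23/450.233) ≈ -0.15.
|E_p| < 1: demand is inelastic.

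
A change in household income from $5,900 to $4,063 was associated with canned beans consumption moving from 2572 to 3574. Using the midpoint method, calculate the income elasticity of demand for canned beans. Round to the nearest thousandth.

-0.884

%ΔQ = (3574 − 2572)/[(2572+3574)/2] = 1002/3073 ≈ 0.3261.
%ΔY = (4,063 − 5,900)/[(5,900+4,063)/2] = -1837/4981.5 ≈ -0.3688.
E_I = %ΔQ/%ΔY ≈ -0.884.
E_I < 0: inferior good.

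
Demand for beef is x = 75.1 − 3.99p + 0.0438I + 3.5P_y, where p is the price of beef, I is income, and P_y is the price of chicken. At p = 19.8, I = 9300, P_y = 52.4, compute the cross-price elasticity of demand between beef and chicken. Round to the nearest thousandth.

x = 75.1 − 3.99(19.8) + 0.0438(9300) + 3.5(52.4) = 75.1 − 79.002 + 407.34 + 183.4 = 586.838.
∂x/∂P_y = +3.5, so E_xy = 3.5·(52.4/586.838) ≈ 0.313.
E_xy > 0: the goods are substitutes.

0.313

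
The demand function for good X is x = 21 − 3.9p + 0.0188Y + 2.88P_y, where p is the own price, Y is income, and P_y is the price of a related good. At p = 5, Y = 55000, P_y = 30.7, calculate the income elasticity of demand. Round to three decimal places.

0.920

Substituting, x = 21 − 3.9(5) + 0.0188(55000) + 2.88(30.7) = 21 − 19.5 + 1034 + 88.416 = 1123.916.
∂x/∂Y = +0.0188, so E_I = 0.0188·(55000/1123.916) ≈ 0.920.
E_I ∈ (0,1): normal good (necessity).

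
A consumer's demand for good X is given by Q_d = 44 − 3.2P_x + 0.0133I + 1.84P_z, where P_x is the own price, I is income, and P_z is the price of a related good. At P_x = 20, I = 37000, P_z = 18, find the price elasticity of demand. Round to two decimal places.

-0.13

Q_d = 44 − 3.2(20) + 0.0133(37000) + 1.84(18) = 44 − 64 + 492.1 + 33.12 = 505.22.
∂Q_d/∂P_x = −3.2, so E_p = (−3.2)·(20/505.22) ≈ -0.13.
|E_p| < 1: demand is inelastic.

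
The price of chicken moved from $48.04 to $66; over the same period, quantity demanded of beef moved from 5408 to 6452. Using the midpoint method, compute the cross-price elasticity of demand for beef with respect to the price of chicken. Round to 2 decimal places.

0.56

%ΔQ_x = (6452 − 5408)/[(5408+6452)/2] = 1044/5930 ≈ 0.1761.
%ΔP_y = (66 − 48.04)/[(48.04+66)/2] ≈ 0.3150.
E_xy = 0.1761/0.3150 ≈ 0.56.
E_xy > 0, so beef and chicken are substitutes.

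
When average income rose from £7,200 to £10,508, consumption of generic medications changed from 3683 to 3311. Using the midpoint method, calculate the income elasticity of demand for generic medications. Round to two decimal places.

-0.28

%ΔQ = (3311 − 3683)/[(3683+3311)/2] = -372/3497 ≈ -0.1064.
%ΔY = (10,508 − 7,200)/[(7,200+10,508)/2] = 3308/8854 ≈ 0.3736.
E_I = %ΔQ/%ΔY ≈ -0.28.
E_I < 0: inferior good.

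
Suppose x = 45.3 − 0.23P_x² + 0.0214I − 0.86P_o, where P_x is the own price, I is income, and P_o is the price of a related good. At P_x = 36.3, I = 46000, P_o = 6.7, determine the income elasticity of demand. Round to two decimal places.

1.37

Substituting, x = 45.3 − 0.23(36.3)² + 0.0214(46000) − 0.86(6.7) = 45.3 − 303.0687 + 984.4 − 5.762 = 720.8693.
∂x/∂I = +0.0214, so E_I = 0.0214·(46000/720.8693) ≈ 1.37.
E_I > 1: normal good (luxury).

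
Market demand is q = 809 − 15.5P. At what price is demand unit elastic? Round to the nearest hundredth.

26.10

For linear demand q = a − bP, E = −bP/(a − bP). |E| = 1 ⇒ bP = a − bP ⇒ P = a/(2b).
P = 809/(2·15.5) ≈ 26.10.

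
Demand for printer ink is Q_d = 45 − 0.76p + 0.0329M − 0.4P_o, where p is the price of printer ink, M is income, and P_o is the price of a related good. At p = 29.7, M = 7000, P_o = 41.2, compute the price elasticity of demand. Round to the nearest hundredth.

Q_d = 45 − 0.76(29.7) + 0.0329(7000) − 0.4(41.2) = 45 − 22.572 + 230.3 − 16.48 = 236.248.
∂Q_d/∂p = −0.76, so E_p = (−0.76)·(29.7/236.248) ≈ -0.10.
|E_p| < 1: demand is inelastic.

-0.10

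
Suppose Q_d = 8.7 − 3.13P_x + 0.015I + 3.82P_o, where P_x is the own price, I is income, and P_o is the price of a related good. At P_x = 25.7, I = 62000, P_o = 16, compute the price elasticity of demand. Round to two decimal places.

Evaluating quantity at (P_x, I, P_o) gives Q_d = 8.7 − 3.13(25.7) + 0.015(62000) + 3.82(16) = 8.7 − 80.441 + 930 + 61.12 = 919.379.
∂Q_d/∂P_x = −3.13, so E_p = (−3.13)·(25.7/919.379) ≈ -0.09.
|E_p| < 1: demand is inelastic.

-0.09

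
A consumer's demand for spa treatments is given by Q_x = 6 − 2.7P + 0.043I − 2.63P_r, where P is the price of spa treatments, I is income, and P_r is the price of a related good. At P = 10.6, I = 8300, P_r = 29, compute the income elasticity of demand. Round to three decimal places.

1.383

Evaluating quantity at (P, I, P_r) gives Q_x = 6 − 2.7(10.6) + 0.043(8300) − 2.63(29) = 6 − 28.62 + 356.9 − 76.27 = 258.01.
∂Q_x/∂I = +0.043, so E_I = 0.043·(8300/258.01) ≈ 1.383.
E_I > 1: normal good (luxury).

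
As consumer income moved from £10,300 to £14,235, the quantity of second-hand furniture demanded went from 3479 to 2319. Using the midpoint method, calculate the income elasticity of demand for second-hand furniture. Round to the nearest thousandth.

-1.247

%ΔQ = (2319 − 3479)/[(3479+2319)/2] = -1160/2899 ≈ -0.4001.
%ΔY = (14,235 − 10,300)/[(10,300+14,235)/2] = 3935/12267.5 ≈ 0.3208.
E_I = %ΔQ/%ΔY ≈ -1.247.
E_I < 0: inferior good.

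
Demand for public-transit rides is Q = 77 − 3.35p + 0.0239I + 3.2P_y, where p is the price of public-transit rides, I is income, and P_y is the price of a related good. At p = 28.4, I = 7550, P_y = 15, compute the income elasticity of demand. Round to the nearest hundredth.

At the given point, Q = 77 − 3.35(28.4) + 0.0239(7550) + 3.2(15) = 77 − 95.14 + 180.445 + 48 = 210.305.
∂Q/∂I = +0.0239, so E_I = 0.0239·(7550/210.305) ≈ 0.86.
E_I ∈ (0,1): normal good (necessity).

0.86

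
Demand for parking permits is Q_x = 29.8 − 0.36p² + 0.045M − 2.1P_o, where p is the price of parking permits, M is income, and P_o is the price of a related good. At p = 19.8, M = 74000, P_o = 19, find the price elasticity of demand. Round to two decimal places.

First evaluate Q_x: 29.8 − 0.36(19.8)² + 0.045(74000) − 2.1(19) = 29.8 − 141.1344 + 3330 − 39.9 = 3178.7656.
∂Q_x/∂p = −2·0.36·p = -14.256, so E_p = -14.256·(19.8/3178.7656) ≈ -0.09.
|E_p| < 1: demand is inelastic.

-0.09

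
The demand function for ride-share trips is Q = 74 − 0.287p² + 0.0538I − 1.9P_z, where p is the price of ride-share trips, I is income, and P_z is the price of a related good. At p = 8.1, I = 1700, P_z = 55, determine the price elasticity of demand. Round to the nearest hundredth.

First evaluate Q: 74 − 0.287(8.1)² + 0.0538(1700) − 1.9(55) = 74 − 18.8301 + 91.46 − 104.5 = 42.1299.
∂Q/∂p = −2·0.287·p = -4.6494, so E_p = -4.6494·(8.1/42.1299) ≈ -0.89.
|E_p| < 1: demand is inelastic.

-0.89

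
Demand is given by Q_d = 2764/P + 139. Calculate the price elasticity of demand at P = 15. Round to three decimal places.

At P = 15, Q_d = 323.2667.
dQ_d/dP = −2764/P² = −12.2844.
Point elasticity E = (dQ_d/dP)·(P/Q_d) = -12.2844 × 15/323.2667 ≈ -0.570.
|E| < 1, so demand is inelastic at this price.

-0.570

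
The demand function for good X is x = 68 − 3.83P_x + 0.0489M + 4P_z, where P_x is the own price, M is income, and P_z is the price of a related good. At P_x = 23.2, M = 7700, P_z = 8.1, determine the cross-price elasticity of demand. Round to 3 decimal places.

First evaluate x: 68 − 3.83(23.2) + 0.0489(7700) + 4(8.1) = 68 − 88.856 + 376.53 + 32.4 = 388.074.
∂x/∂P_z = +4, so E_xy = 4·(8.1/388.074) ≈ 0.083.
E_xy > 0: the goods are substitutes.

0.083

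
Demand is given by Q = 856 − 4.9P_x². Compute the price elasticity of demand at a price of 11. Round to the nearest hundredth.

At P_x = 11, Q = 263.1.
dQ/dP_x = −2·4.9·P_x = −107.8.
Point elasticity E = (dQ/dP_x)·(P_x/Q) = -107.8 × 11/263.1 ≈ -4.51.
|E| > 1, so demand is elastic at this price.

-4.51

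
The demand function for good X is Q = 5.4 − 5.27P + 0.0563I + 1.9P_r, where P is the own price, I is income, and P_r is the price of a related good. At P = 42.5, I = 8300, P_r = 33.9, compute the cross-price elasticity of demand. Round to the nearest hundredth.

0.21

Substituting, Q = 5.4 − 5.27(42.5) + 0.0563(8300) + 1.9(33.9) = 5.4 − 223.975 + 467.29 + 64.41 = 313.125.
∂Q/∂P_r = +1.9, so E_xy = 1.9·(33.9/313.125) ≈ 0.21.
E_xy > 0: the goods are substitutes.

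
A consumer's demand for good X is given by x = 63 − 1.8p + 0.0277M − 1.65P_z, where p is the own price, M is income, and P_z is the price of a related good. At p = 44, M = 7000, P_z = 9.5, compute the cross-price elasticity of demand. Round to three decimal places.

Evaluating quantity at (p, M, P_z) gives x = 63 − 1.8(44) + 0.0277(7000) − 1.65(9.5) = 63 − 79.2 + 193.9 − 15.675 = 162.025.
∂x/∂P_z = −1.65, so E_xy = -1.65·(9.5/162.025) ≈ -0.097.
E_xy < 0: the goods are complements.

-0.097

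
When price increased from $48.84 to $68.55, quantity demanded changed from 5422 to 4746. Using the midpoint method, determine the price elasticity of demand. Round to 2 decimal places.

-0.40

%Δq = (4746 − 5422)/[(5422 + 4746)/2] = -676/5084 ≈ -0.1330.
%Δp = (68.55 − 48.84)/[(48.84 + 68.55)/2] = 19.71/58.695 ≈ 0.3358.
Arc elasticity E = %Δq/%Δp ≈ -0.1330/0.3358 ≈ -0.40.
|E| < 1: demand is inelastic over this range.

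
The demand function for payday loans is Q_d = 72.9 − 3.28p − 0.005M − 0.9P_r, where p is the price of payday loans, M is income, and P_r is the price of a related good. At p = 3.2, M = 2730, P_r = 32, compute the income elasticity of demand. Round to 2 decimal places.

-0.68

At the given point, Q_d = 72.9 − 3.28(3.2) − 0.005(2730) − 0.9(32) = 72.9 − 10.496 − 13.65 − 28.8 = 19.954.
∂Q_d/∂M = −0.005, so E_I = -0.005·(2730/19.954) ≈ -0.68.
E_I < 0: inferior good.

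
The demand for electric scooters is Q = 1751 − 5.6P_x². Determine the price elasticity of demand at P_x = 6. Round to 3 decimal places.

-0.260

At P_x = 6, Q = 1549.4.
dQ/dP_x = −2·5.6·P_x = −67.2.
Point elasticity E = (dQ/dP_x)·(P_x/Q) = -67.2 × 6/1549.4 ≈ -0.260.
|E| < 1, so demand is inelastic at this price.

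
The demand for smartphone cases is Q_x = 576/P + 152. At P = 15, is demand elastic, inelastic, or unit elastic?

At P = 15, Q_x = 190.4.
dQ_x/dP = −576/P² = −2.56.
Point elasticity E = (dQ_x/dP)·(P/Q_x) = -2.56 × 15/190.4 ≈ -0.202.
|E| ≈ 0.202 < 1, so demand is inelastic.

inelastic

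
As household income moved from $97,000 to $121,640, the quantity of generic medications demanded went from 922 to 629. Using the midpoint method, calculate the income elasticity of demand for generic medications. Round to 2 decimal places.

-1.68

%ΔQ = (629 − 922)/[(922+629)/2] = -293/775.5 ≈ -0.3778.
%ΔY = (121,640 − 97,000)/[(97,000+121,640)/2] = 24640/109320 ≈ 0.2254.
E_I = %ΔQ/%ΔY ≈ -1.68.
E_I < 0: inferior good.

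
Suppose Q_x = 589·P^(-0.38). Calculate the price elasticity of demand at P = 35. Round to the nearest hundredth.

For a Cobb–Douglas (constant-elasticity) form Q_x = A·P^α·…, the elasticity with respect to P equals the exponent α at every point.
Here the exponent on P is -0.38, so the price elasticity of demand is -0.38.

-0.38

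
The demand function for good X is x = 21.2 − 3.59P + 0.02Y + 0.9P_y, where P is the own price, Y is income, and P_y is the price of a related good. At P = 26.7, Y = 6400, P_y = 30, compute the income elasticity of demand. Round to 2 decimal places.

1.59

Evaluating quantity at (P, Y, P_y) gives x = 21.2 − 3.59(26.7) + 0.02(6400) + 0.9(30) = 21.2 − 95.853 + 128 + 27 = 80.347.
∂x/∂Y = +0.02, so E_I = 0.02·(6400/80.347) ≈ 1.59.
E_I > 1: normal good (luxury).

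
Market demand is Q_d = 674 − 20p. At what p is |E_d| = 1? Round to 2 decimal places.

For linear demand Q_d = a − bp, E = −bp/(a − bp). |E| = 1 ⇒ bp = a − bp ⇒ p = a/(2b).
p = 674/(2·20) = 16.85.

16.85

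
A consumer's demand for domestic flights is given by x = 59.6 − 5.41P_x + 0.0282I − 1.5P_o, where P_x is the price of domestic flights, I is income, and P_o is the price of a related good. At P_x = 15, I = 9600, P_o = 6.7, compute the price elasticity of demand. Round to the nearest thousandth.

First evaluate x: 59.6 − 5.41(15) + 0.0282(9600) − 1.5(6.7) = 59.6 − 81.15 + 270.72 − 10.05 = 239.12.
∂x/∂P_x = −5.41, so E_p = (−5.41)·(15/239.12) ≈ -0.339.
|E_p| < 1: demand is inelastic.

-0.339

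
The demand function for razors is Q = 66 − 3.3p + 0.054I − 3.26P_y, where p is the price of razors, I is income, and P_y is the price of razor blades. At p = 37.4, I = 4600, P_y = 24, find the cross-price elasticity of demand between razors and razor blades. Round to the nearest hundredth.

-0.69

Evaluating quantity at (p, I, P_y) gives Q = 66 − 3.3(37.4) + 0.054(4600) − 3.26(24) = 66 − 123.42 + 248.4 − 78.24 = 112.74.
∂Q/∂P_y = −3.26, so E_xy = -3.26·(24/112.74) ≈ -0.69.
E_xy < 0: the goods are complements.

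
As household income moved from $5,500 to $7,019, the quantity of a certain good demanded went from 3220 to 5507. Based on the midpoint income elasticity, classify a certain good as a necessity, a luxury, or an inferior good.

luxury

%ΔQ = (5507 − 3220)/[(3220+5507)/2] = 2287/4363.5 ≈ 0.5241.
%ΔI = (7,019 − 5,500)/[(5,500+7,019)/2] = 1519/6259.5 ≈ 0.2427.
E_I = %ΔQ/%ΔI ≈ 2.160.
E_I > 1: normal good (luxury).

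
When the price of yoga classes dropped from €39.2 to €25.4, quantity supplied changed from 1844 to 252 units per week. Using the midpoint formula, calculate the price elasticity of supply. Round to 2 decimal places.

%ΔQ = (252 − 1844)/[(1844 + 252)/2] = -1592/1048 ≈ -1.5191.
%Δp = (25.4 − 39.2)/[(39.2 + 25.4)/2] = -13.8/32.3 ≈ -0.4272.
Arc elasticity E = %ΔQ/%Δp ≈ -1.5191/-0.4272 ≈ 3.56.
|E| > 1: supply is elastic over this range.

3.56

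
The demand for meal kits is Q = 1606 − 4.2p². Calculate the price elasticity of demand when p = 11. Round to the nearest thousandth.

At p = 11, Q = 1097.8.
dQ/dp = −2·4.2·p = −92.4.
Point elasticity E = (dQ/dp)·(p/Q) = -92.4 × 11/1097.8 ≈ -0.926.
|E| < 1, so demand is inelastic at this price.

-0.926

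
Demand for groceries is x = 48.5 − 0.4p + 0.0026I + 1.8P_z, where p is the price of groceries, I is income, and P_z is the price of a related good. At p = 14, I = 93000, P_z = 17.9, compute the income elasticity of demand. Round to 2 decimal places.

0.76

Evaluating quantity at (p, I, P_z) gives x = 48.5 − 0.4(14) + 0.0026(93000) + 1.8(17.9) = 48.5 − 5.6 + 241.8 + 32.22 = 316.92.
∂x/∂I = +0.0026, so E_I = 0.0026·(93000/316.92) ≈ 0.76.
E_I ∈ (0,1): normal good (necessity).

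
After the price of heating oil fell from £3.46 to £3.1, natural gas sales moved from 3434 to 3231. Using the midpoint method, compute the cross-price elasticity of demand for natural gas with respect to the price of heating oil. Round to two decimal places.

0.56

%ΔQ_x = (3231 − 3434)/[(3434+3231)/2] = -203/3332.5 ≈ -0.0609.
%ΔP_y = (3.1 − 3.46)/[(3.46+3.1)/2] ≈ -0.1098.
E_xy = -0.0609/-0.1098 ≈ 0.56.
E_xy > 0, so natural gas and heating oil are substitutes.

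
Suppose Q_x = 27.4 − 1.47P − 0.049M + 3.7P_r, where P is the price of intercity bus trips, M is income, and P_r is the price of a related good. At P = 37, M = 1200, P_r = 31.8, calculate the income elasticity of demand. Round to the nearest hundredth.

At the given point, Q_x = 27.4 − 1.47(37) − 0.049(1200) + 3.7(31.8) = 27.4 − 54.39 − 58.8 + 117.66 = 31.87.
∂Q_x/∂M = −0.049, so E_I = -0.049·(1200/31.87) ≈ -1.84.
E_I < 0: inferior good.

-1.84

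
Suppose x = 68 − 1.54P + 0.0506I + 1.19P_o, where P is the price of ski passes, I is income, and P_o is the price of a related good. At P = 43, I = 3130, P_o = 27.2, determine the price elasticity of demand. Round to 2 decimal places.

Evaluating quantity at (P, I, P_o) gives x = 68 − 1.54(43) + 0.0506(3130) + 1.19(27.2) = 68 − 66.22 + 158.378 + 32.368 = 192.526.
∂x/∂P = −1.54, so E_p = (−1.54)·(43/192.526) ≈ -0.34.
|E_p| < 1: demand is inelastic.

-0.34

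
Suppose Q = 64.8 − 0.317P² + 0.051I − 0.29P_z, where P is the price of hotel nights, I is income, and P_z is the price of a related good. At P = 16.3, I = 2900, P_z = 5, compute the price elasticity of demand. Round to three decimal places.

Substituting, Q = 64.8 − 0.317(16.3)² + 0.051(2900) − 0.29(5) = 64.8 − 84.2237 + 147.9 − 1.45 = 127.0263.
∂Q/∂P = −2·0.317·P = -10.3342, so E_p = -10.3342·(16.3/127.0263) ≈ -1.326.
|E_p| > 1: demand is elastic.

-1.326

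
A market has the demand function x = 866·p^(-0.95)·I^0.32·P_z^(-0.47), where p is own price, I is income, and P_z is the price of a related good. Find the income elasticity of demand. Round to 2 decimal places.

For a Cobb–Douglas (constant-elasticity) form x = A·I^α·…, the elasticity with respect to I equals the exponent α at every point.
Here the exponent on I is 0.32, so the income elasticity of demand is 0.32.

0.32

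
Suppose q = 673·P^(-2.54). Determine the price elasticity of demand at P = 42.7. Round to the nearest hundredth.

For a Cobb–Douglas (constant-elasticity) form q = A·P^α·…, the elasticity with respect to P equals the exponent α at every point.
Here the exponent on P is -2.54, so the price elasticity of demand is -2.54.

-2.54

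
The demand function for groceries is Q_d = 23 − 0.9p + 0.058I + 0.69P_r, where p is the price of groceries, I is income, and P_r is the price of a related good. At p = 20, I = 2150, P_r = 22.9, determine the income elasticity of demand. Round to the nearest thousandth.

First evaluate Q_d: 23 − 0.9(20) + 0.058(2150) + 0.69(22.9) = 23 − 18 + 124.7 + 15.801 = 145.501.
∂Q_d/∂I = +0.058, so E_I = 0.058·(2150/145.501) ≈ 0.857.
E_I ∈ (0,1): normal good (necessity).

0.857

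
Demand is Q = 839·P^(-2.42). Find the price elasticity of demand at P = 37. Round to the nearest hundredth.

-2.42

For a Cobb–Douglas (constant-elasticity) form Q = A·P^α·…, the elasticity with respect to P equals the exponent α at every point.
Here the exponent on P is -2.42, so the price elasticity of demand is -2.42.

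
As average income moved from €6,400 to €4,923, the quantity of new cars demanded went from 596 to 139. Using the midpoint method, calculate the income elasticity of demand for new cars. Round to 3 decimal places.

4.767

%ΔQ = (139 − 596)/[(596+139)/2] = -457/367.5 ≈ -1.2435.
%ΔI = (4,923 − 6,400)/[(6,400+4,923)/2] = -1477/5661.5 ≈ -0.2609.
E_I = %ΔQ/%ΔI ≈ 4.767.
E_I > 1: normal good (luxury).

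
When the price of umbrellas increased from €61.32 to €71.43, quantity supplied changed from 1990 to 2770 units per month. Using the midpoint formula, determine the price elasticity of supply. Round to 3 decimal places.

%Δq = (2770 − 1990)/[(1990 + 2770)/2] = 780/2380 ≈ 0.3277.
%Δp = (71.43 − 61.32)/[(61.32 + 71.43)/2] = 10.11/66.375 ≈ 0.1523.
Arc elasticity E = %Δq/%Δp ≈ 0.3277/0.1523 ≈ 2.152.
|E| > 1: supply is elastic over this range.

2.152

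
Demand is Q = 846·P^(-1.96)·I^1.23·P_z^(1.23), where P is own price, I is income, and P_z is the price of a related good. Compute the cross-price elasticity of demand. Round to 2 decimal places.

1.23

For a Cobb–Douglas (constant-elasticity) form Q = A·P_z^α·…, the elasticity with respect to P_z equals the exponent α at every point.
Here the exponent on P_z is 1.23, so the cross-price elasticity of demand is 1.23.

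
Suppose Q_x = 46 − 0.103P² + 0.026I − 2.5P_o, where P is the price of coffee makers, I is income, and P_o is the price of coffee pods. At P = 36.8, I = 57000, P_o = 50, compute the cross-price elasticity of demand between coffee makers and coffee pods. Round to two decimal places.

Substituting, Q_x = 46 − 0.103(36.8)² + 0.026(57000) − 2.5(50) = 46 − 139.4867 + 1482 − 125 = 1263.5133.
∂Q_x/∂P_o = −2.5, so E_xy = -2.5·(50/1263.5133) ≈ -0.10.
E_xy < 0: the goods are complements.

-0.10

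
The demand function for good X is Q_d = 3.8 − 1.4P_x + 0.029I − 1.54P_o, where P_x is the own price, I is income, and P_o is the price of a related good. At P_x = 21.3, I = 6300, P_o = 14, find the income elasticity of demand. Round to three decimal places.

Substituting, Q_d = 3.8 − 1.4(21.3) + 0.029(6300) − 1.54(14) = 3.8 − 29.82 + 182.7 − 21.56 = 135.12.
∂Q_d/∂I = +0.029, so E_I = 0.029·(6300/135.12) ≈ 1.352.
E_I > 1: normal good (luxury).

1.352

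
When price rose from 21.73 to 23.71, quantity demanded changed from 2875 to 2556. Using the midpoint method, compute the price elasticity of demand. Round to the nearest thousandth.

%Δq = (2556 − 2875)/[(2875 + 2556)/2] = -319/2715.5 ≈ -0.1175.
%Δp = (23.71 − 21.73)/[(21.73 + 23.71)/2] = 1.98/22.72 ≈ 0.0871.
Arc elasticity E = %Δq/%Δp ≈ -0.1175/0.0871 ≈ -1.348.
|E| > 1: demand is elastic over this range.

-1.348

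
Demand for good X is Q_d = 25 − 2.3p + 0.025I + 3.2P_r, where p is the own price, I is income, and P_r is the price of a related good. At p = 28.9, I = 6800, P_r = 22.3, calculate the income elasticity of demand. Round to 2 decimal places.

0.85

First evaluate Q_d: 25 − 2.3(28.9) + 0.025(6800) + 3.2(22.3) = 25 − 66.47 + 170 + 71.36 = 199.89.
∂Q_d/∂I = +0.025, so E_I = 0.025·(6800/199.89) ≈ 0.85.
E_I ∈ (0,1): normal good (necessity).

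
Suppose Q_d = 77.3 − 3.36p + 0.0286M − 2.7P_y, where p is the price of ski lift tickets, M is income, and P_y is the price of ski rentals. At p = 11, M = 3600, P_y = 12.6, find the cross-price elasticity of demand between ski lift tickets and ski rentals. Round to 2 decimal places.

Q_d = 77.3 − 3.36(11) + 0.0286(3600) − 2.7(12.6) = 77.3 − 36.96 + 102.96 − 34.02 = 109.28.
∂Q_d/∂P_y = −2.7, so E_xy = -2.7·(12.6/109.28) ≈ -0.31.
E_xy < 0: the goods are complements.

-0.31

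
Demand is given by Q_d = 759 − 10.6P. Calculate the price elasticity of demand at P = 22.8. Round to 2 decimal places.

At P = 22.8, Q_d = 517.32.
dQ_d/dP = −10.6.
Point elasticity E = (dQ_d/dP)·(P/Q_d) = -10.6 × 22.8/517.32 ≈ -0.47.
|E| < 1, so demand is inelastic at this price.

-0.47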